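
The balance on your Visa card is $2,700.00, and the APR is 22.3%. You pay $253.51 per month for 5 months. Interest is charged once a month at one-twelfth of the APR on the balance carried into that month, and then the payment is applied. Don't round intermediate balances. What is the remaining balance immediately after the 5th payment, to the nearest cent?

Monthly rate r = 22.3%/12 = 1.85833% = 0.0185833.
Each month: B ← B·(1+r) − $253.51.
Month 1: interest $50.18; balance after payment $2,496.66.
Month 2: interest $46.40; balance after payment $2,289.55.
Month 3: interest $42.55; balance after payment $2,078.59.
Month 4: interest $38.63; balance after payment $1,863.71.
Month 5: interest $34.63; balance after payment $1,644.83.

$1,644.83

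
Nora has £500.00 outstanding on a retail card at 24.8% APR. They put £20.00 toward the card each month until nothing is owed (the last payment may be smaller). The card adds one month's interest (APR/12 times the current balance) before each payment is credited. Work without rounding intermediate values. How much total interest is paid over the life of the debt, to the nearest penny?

£210.89

Monthly rate r = 24.8%/12 = 2.06667% = 0.0206667.
Payoff takes n = ⌈−ln(1 − rB₀/P)/ln(1+r)⌉ = ⌈35.542⌉ = 36 payments; the last is £10.89.
Total paid = 35·£20.00 + £10.89 = £710.89.
Total interest = total paid − principal = £710.89 − £500.00 = £210.89.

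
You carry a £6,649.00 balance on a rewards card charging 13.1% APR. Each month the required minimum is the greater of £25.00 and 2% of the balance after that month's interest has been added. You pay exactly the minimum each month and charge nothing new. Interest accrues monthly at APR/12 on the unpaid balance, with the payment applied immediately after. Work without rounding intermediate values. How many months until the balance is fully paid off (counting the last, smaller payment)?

Monthly rate r = 13.1%/12 = 1.09167% = 0.0109167.
While 2% of the post-interest balance exceeds £25.00, each month B ← (B·(1+r))·(1 − 0.02), i.e. B shrinks by the factor (1+r)·0.98 = 0.9907.
This holds for months 1–181. Entering month 182 the balance is £1,225.06; 2% of the post-interest balance is now below £25.00, so the flat £25.00 minimum applies from here.
From month 182 a fixed £25.00 at rate r clears £1,225.06 in 71 more payments. Total: 181 + 71 = 252 months.

252 months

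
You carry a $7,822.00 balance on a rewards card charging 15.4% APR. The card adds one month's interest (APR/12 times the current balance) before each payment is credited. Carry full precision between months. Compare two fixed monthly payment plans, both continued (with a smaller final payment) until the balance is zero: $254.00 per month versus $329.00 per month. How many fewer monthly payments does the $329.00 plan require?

Monthly rate r = 15.4%/12 = 1.28333% = 0.0128333.
At $254.00/mo: n = ⌈−ln(1 − rB₀/P)/ln(1+r)⌉ = 40 payments (last $110.98); total interest = total paid − $7,822.00 = $2,194.98.
At $329.00/mo: 29 payments (last $180.08); total interest $1,570.08.
Payments saved = 40 − 29 = 11.

11 fewer payments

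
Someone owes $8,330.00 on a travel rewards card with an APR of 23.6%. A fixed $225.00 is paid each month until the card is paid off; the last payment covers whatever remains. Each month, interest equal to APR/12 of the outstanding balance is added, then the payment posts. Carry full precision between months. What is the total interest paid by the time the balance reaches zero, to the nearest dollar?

$6,716

Monthly rate r = 23.6%/12 = 1.96667% = 0.0196667.
Payoff takes n = ⌈−ln(1 − rB₀/P)/ln(1+r)⌉ = ⌈66.869⌉ = 67 payments; the last is $195.88.
Total paid = 66·$225.00 + $195.88 = $15,045.88.
Total interest = total paid − principal = $15,045.88 − $8,330.00 = $6,715.88.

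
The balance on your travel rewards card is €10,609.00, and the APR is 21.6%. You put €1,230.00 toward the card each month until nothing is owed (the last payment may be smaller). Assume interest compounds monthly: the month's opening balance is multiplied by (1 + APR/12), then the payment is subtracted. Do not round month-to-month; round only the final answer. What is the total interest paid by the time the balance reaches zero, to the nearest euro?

Monthly rate r = 21.6%/12 = 1.8% = 0.018.
Payoff takes n = ⌈−ln(1 − rB₀/P)/ln(1+r)⌉ = ⌈9.457⌉ = 10 payments; the last is €565.30.
Total paid = 9·€1,230.00 + €565.30 = €11,635.30.
Total interest = total paid − principal = €11,635.30 − €10,609.00 = €1,026.30.

€1,026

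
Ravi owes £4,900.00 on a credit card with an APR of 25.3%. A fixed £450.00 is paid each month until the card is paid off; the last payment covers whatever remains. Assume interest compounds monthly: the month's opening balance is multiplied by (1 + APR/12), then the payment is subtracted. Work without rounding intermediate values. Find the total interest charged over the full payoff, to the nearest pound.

Monthly rate r = 25.3%/12 = 2.10833% = 0.0210833.
Payoff takes n = ⌈−ln(1 − rB₀/P)/ln(1+r)⌉ = ⌈12.500⌉ = 13 payments; the last is £226.39.
Total paid = 12·£450.00 + £226.39 = £5,626.39.
Total interest = total paid − principal = £5,626.39 − £4,900.00 = £726.39.

£726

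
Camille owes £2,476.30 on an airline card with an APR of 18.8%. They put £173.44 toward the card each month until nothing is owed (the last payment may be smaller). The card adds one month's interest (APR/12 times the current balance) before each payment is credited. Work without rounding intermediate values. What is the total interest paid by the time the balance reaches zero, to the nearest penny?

Monthly rate r = 18.8%/12 = 1.56667% = 0.0156667.
Payoff takes n = ⌈−ln(1 − rB₀/P)/ln(1+r)⌉ = ⌈16.288⌉ = 17 payments; the last is £50.14.
Total paid = 16·£173.44 + £50.14 = £2,825.18.
Total interest = total paid − principal = £2,825.18 − £2,476.30 = £348.88.

£348.88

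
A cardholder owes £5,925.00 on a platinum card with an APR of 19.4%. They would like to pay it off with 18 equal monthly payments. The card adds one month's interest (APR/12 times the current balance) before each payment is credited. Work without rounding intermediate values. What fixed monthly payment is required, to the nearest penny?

£382.02

Monthly rate r = 19.4%/12 = 1.61667% = 0.0161667.
Level-payment amortization: P = B₀·r / (1 − (1+r)^(−n)) = 5925.00·0.0161667 / (1 − 1.01617^(−18)).
Denominator 1 − (1+r)^(−18) = 0.250742677.
P = 95.7875 / 0.250742677 ≈ 382.02.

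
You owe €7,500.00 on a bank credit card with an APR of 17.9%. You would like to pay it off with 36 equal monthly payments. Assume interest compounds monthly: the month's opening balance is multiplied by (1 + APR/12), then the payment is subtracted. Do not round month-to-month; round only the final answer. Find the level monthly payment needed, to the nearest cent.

Monthly rate r = 17.9%/12 = 1.49167% = 0.0149167.
Level-payment amortization: P = B₀·r / (1 − (1+r)^(−n)) = 7500.00·0.0149167 / (1 − 1.01492^(−36)).
Denominator 1 − (1+r)^(−36) = 0.413178306.
P = 111.875 / 0.413178306 ≈ 270.77.

€270.77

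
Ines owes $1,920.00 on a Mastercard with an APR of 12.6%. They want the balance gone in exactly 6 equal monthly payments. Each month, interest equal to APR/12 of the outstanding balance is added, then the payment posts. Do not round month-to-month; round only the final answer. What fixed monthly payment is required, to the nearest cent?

Monthly rate r = 12.6%/12 = 1.05% = 0.0105.
Level-payment amortization: P = B₀·r / (1 − (1+r)^(−n)) = 1920.00·0.0105 / (1 − 1.0105^(−6)).
Denominator 1 − (1+r)^(−6) = 0.060748077.
P = 20.16 / 0.060748077 ≈ 331.86.

$331.86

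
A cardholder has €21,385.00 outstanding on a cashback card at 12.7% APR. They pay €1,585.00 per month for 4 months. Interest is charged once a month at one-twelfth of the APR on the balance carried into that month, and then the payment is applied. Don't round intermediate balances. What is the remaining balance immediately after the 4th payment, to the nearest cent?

€15,863.41

Monthly rate r = 12.7%/12 = 1.05833% = 0.0105833.
Each month: B ← B·(1+r) − €1,585.00.
Month 1: interest €226.32; balance after payment €20,026.32.
Month 2: interest €211.95; balance after payment €18,653.27.
Month 3: interest €197.41; balance after payment €17,265.68.
Month 4: interest €182.73; balance after payment €15,863.41.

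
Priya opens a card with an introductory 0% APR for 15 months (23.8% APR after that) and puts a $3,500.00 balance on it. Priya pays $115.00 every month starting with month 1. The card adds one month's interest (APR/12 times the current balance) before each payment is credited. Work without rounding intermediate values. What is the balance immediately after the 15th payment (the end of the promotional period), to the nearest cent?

Promo months 1–15 at r₀ = 0%/12 = 0; months 16+ at r₁ = 23.8%/12 = 0.0198333.
After month 15 (no interest yet): B = $3,500.00 − 15·$115.00 = $1,775.00.

$1,775.00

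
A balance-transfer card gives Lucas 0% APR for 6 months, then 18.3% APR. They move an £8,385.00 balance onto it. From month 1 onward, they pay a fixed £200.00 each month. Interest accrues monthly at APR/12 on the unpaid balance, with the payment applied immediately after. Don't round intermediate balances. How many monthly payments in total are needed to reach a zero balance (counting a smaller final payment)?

59 payments

Promo months 1–6 at r₀ = 0%/12 = 0; months 7+ at r₁ = 18.3%/12 = 0.01525.
After month 6 (no interest yet): B = £8,385.00 − 6·£200.00 = £7,185.00.
Then at r₁ with £200.00/mo: n₂ = −ln(1 − r₁·B/P)/ln(1+r₁) ≈ 52.45 → 53 more payments.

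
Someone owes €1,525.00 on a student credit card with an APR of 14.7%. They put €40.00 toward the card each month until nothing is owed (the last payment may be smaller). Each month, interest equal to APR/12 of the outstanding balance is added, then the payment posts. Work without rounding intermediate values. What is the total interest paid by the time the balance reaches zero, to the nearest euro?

€542

Monthly rate r = 14.7%/12 = 1.225% = 0.01225.
Payoff takes n = ⌈−ln(1 − rB₀/P)/ln(1+r)⌉ = ⌈51.685⌉ = 52 payments; the last is €27.45.
Total paid = 51·€40.00 + €27.45 = €2,067.45.
Total interest = total paid − principal = €2,067.45 − €1,525.00 = €542.45.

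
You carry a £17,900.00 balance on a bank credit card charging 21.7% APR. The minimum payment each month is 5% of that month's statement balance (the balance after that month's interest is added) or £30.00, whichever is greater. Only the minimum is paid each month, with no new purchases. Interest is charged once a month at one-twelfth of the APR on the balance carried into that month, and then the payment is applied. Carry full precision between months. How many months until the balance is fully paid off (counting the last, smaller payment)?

127 months

Monthly rate r = 21.7%/12 = 1.80833% = 0.0180833.
While 5% of the post-interest balance exceeds £30.00, each month B ← (B·(1+r))·(1 − 0.05), i.e. B shrinks by the factor (1+r)·0.95 = 0.96718.
This holds for months 1–103. Entering month 104 the balance is £575.53; 5% of the post-interest balance is now below £30.00, so the flat £30.00 minimum applies from here.
From month 104 a fixed £30.00 at rate r clears £575.53 in 24 more payments. Total: 103 + 24 = 127 months.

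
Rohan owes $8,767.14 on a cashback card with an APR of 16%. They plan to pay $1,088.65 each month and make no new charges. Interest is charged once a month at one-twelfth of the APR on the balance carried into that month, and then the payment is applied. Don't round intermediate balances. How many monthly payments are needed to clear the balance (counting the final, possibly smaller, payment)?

Monthly rate r = 16%/12 = 1.33333% = 0.0133333.
Recurrence: B ← B·(1+r) − $1,088.65.
Month 1: interest $116.90; balance after payment $7,795.39.
Month 2: interest $103.94; balance after payment $6,810.67.
Closed form: n = −ln(1 − rB₀/P)/ln(1+r) = −ln(0.89262)/ln(1.01333) ≈ 8.576, so the balance reaches zero during payment 9.

9 months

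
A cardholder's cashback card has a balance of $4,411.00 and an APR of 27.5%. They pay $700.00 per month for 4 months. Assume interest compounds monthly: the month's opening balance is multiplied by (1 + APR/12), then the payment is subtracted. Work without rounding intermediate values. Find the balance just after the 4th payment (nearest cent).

Monthly rate r = 27.5%/12 = 2.29167% = 0.0229167.
Each month: B ← B·(1+r) − $700.00.
Month 1: interest $101.09; balance after payment $3,812.09.
Month 2: interest $87.36; balance after payment $3,199.45.
Month 3: interest $73.32; balance after payment $2,572.77.
Month 4: interest $58.96; balance after payment $1,931.73.

$1,931.73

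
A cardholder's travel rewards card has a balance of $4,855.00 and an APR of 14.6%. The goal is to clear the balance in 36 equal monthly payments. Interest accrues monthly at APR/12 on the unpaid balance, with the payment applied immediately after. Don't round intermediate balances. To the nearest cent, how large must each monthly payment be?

Monthly rate r = 14.6%/12 = 1.21667% = 0.0121667.
Level-payment amortization: P = B₀·r / (1 − (1+r)^(−n)) = 4855.00·0.0121667 / (1 − 1.01217^(−36)).
Denominator 1 − (1+r)^(−36) = 0.352966311.
P = 59.0692 / 0.352966311 ≈ 167.35.

$167.35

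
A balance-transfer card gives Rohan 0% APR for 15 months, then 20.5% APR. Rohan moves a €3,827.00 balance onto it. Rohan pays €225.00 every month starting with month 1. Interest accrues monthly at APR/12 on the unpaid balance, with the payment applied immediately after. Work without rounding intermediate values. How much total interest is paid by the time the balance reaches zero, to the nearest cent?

Promo months 1–15 at r₀ = 0%/12 = 0; months 16+ at r₁ = 20.5%/12 = 0.0170833.
After month 15 (no interest yet): B = €3,827.00 − 15·€225.00 = €452.00.
Then at r₁ with €225.00/mo: n₂ = −ln(1 − r₁·B/P)/ln(1+r₁) ≈ 2.06 → 3 more payments.
Total paid = 17·€225.00 + €13.97 = €3,838.97; interest = €3,838.97 − €3,827.00 = €11.97.

€11.97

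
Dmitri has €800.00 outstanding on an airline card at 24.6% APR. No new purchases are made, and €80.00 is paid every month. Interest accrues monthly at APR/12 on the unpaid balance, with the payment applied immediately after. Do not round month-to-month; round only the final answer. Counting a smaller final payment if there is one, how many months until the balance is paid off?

12 payments

Monthly rate r = 24.6%/12 = 2.05% = 0.0205.
Recurrence: B ← B·(1+r) − €80.00.
Month 1: interest €16.40; balance after payment €736.40.
Month 2: interest €15.10; balance after payment €671.50.
Closed form: n = −ln(1 − rB₀/P)/ln(1+r) = −ln(0.795)/ln(1.0205) ≈ 11.305, so the balance reaches zero during payment 12.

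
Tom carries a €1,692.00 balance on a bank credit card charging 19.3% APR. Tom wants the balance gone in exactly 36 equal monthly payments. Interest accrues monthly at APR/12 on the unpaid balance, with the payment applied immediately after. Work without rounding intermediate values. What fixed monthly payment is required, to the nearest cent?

Monthly rate r = 19.3%/12 = 1.60833% = 0.0160833.
Level-payment amortization: P = B₀·r / (1 − (1+r)^(−n)) = 1692.00·0.0160833 / (1 − 1.01608^(−36)).
Denominator 1 − (1+r)^(−36) = 0.436953581.
P = 27.213 / 0.436953581 ≈ 62.28.

€62.28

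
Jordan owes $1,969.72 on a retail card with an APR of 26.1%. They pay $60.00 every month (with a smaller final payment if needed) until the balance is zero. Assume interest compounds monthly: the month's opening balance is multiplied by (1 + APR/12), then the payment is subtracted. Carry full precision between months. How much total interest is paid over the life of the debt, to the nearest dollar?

Monthly rate r = 26.1%/12 = 2.175% = 0.02175.
Payoff takes n = ⌈−ln(1 − rB₀/P)/ln(1+r)⌉ = ⌈58.180⌉ = 59 payments; the last is $10.88.
Total paid = 58·$60.00 + $10.88 = $3,490.88.
Total interest = total paid − principal = $3,490.88 − $1,969.72 = $1,521.16.

$1,521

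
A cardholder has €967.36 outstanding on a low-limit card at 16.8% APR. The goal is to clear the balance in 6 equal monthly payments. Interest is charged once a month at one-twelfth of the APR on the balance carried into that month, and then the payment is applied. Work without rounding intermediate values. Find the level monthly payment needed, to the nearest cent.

Monthly rate r = 16.8%/12 = 1.4% = 0.014.
Level-payment amortization: P = B₀·r / (1 − (1+r)^(−n)) = 967.36·0.014 / (1 − 1.014^(−6)).
Denominator 1 − (1+r)^(−6) = 0.0800329557.
P = 13.543 / 0.0800329557 ≈ 169.22.

€169.22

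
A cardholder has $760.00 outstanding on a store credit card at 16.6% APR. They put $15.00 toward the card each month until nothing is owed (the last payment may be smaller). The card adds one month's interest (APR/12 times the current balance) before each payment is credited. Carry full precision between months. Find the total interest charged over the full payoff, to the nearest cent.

Monthly rate r = 16.6%/12 = 1.38333% = 0.0138333.
Payoff takes n = ⌈−ln(1 − rB₀/P)/ln(1+r)⌉ = ⌈87.851⌉ = 88 payments; the last is $12.77.
Total paid = 87·$15.00 + $12.77 = $1,317.77.
Total interest = total paid − principal = $1,317.77 − $760.00 = $557.77.

$557.77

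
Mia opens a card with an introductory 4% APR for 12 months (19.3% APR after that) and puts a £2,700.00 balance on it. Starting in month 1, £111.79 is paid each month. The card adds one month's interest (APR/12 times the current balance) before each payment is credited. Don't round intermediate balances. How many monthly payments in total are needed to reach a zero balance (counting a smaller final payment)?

27 payments

Promo months 1–12 at r₀ = 4%/12 = 0.00333333; months 13+ at r₁ = 19.3%/12 = 0.0160833.
After month 12: iterate B ← B·(1+r₀) − £111.79 for 12 months → £1,443.65.
Then at r₁ with £111.79/mo: n₂ = −ln(1 − r₁·B/P)/ln(1+r₁) ≈ 14.59 → 15 more payments.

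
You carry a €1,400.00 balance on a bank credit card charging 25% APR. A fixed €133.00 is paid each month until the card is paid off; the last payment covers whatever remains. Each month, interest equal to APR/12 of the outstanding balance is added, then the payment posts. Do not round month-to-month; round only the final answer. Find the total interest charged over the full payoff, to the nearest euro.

Monthly rate r = 25%/12 = 2.08333% = 0.0208333.
Payoff takes n = ⌈−ln(1 − rB₀/P)/ln(1+r)⌉ = ⌈12.006⌉ = 13 payments; the last is €0.85.
Total paid = 12·€133.00 + €0.85 = €1,596.85.
Total interest = total paid − principal = €1,596.85 − €1,400.00 = €196.85.

€197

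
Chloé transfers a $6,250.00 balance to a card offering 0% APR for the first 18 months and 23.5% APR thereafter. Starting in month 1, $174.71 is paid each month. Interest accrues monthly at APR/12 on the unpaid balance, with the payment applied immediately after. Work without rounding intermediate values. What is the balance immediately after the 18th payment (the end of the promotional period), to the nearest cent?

Promo months 1–18 at r₀ = 0%/12 = 0; months 19+ at r₁ = 23.5%/12 = 0.0195833.
After month 18 (no interest yet): B = $6,250.00 − 18·$174.71 = $3,105.22.

$3,105.22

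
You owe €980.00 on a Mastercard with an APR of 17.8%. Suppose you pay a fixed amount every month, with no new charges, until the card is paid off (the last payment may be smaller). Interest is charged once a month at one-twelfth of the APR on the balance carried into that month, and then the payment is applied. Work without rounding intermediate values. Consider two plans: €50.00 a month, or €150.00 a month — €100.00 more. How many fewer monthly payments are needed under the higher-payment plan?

Monthly rate r = 17.8%/12 = 1.48333% = 0.0148333.
At €50.00/mo: n = ⌈−ln(1 − rB₀/P)/ln(1+r)⌉ = 24 payments (last €16.59); total interest = total paid − €980.00 = €186.59.
At €150.00/mo: 7 payments (last €138.50); total interest €58.50.
Payments saved = 24 − 7 = 17.

17 fewer payments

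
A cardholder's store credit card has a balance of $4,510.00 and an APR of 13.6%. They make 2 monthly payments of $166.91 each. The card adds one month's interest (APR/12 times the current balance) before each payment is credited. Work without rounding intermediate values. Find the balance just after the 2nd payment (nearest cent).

$4,277.09

Monthly rate r = 13.6%/12 = 1.13333% = 0.0113333.
Each month: B ← B·(1+r) − $166.91.
Month 1: interest $51.11; balance after payment $4,394.20.
Month 2: interest $49.80; balance after payment $4,277.09.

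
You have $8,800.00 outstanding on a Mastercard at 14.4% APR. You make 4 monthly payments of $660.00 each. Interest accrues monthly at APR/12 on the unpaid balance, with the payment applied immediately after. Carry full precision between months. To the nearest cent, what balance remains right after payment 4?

$6,542.16

Monthly rate r = 14.4%/12 = 1.2% = 0.012.
Each month: B ← B·(1+r) − $660.00.
Month 1: interest $105.60; balance after payment $8,245.60.
Month 2: interest $98.95; balance after payment $7,684.55.
Month 3: interest $92.21; balance after payment $7,116.76.
Month 4: interest $85.40; balance after payment $6,542.16.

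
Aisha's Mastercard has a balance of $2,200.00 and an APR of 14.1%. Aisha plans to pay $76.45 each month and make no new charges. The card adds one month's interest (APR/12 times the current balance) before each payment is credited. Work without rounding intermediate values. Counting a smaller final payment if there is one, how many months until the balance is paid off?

36 months

Monthly rate r = 14.1%/12 = 1.175% = 0.01175.
Recurrence: B ← B·(1+r) − $76.45.
Month 1: interest $25.85; balance after payment $2,149.40.
Month 2: interest $25.26; balance after payment $2,098.21.
Closed form: n = −ln(1 − rB₀/P)/ln(1+r) = −ln(0.66187)/ln(1.01175) ≈ 35.328, so the balance reaches zero during payment 36.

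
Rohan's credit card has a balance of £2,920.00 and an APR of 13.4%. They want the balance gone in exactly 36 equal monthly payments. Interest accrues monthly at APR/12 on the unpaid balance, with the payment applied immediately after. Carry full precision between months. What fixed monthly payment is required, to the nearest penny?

£98.95

Monthly rate r = 13.4%/12 = 1.11667% = 0.0111667.
Level-payment amortization: P = B₀·r / (1 − (1+r)^(−n)) = 2920.00·0.0111667 / (1 − 1.01117^(−36)).
Denominator 1 − (1+r)^(−36) = 0.329527151.
P = 32.6067 / 0.329527151 ≈ 98.95.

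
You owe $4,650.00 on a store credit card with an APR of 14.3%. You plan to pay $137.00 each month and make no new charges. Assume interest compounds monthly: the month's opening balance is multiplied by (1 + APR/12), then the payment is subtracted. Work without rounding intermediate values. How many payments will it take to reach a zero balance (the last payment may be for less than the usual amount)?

Monthly rate r = 14.3%/12 = 1.19167% = 0.0119167.
Recurrence: B ← B·(1+r) − $137.00.
Month 1: interest $55.41; balance after payment $4,568.41.
Month 2: interest $54.44; balance after payment $4,485.85.
Closed form: n = −ln(1 − rB₀/P)/ln(1+r) = −ln(0.59553)/ln(1.01192) ≈ 43.753, so the balance reaches zero during payment 44.

44 payments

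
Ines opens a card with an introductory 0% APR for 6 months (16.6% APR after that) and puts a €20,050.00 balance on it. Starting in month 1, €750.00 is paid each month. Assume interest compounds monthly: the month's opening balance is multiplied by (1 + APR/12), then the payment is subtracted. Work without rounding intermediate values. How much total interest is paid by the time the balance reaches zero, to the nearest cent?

Promo months 1–6 at r₀ = 0%/12 = 0; months 7+ at r₁ = 16.6%/12 = 0.0138333.
After month 6 (no interest yet): B = €20,050.00 − 6·€750.00 = €15,550.00.
Then at r₁ with €750.00/mo: n₂ = −ln(1 − r₁·B/P)/ln(1+r₁) ≈ 24.60 → 25 more payments.
Total paid = 30·€750.00 + €453.48 = €22,953.48; interest = €22,953.48 − €20,050.00 = €2,903.48.

€2,903.48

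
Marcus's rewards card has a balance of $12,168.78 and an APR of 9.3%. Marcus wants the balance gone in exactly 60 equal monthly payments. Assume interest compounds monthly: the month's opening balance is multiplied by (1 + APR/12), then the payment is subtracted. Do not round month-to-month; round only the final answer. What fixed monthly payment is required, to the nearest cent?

Monthly rate r = 9.3%/12 = 0.775% = 0.00775.
Level-payment amortization: P = B₀·r / (1 − (1+r)^(−n)) = 12168.78·0.00775 / (1 − 1.00775^(−60)).
Denominator 1 − (1+r)^(−60) = 0.370737878.
P = 94.308 / 0.370737878 ≈ 254.38.

$254.38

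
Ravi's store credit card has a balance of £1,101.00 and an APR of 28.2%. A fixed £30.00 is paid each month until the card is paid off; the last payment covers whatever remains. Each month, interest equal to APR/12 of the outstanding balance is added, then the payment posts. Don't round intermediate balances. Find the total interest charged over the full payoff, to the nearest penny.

£1,461.19

Monthly rate r = 28.2%/12 = 2.35% = 0.0235.
Payoff takes n = ⌈−ln(1 − rB₀/P)/ln(1+r)⌉ = ⌈85.404⌉ = 86 payments; the last is £12.19.
Total paid = 85·£30.00 + £12.19 = £2,562.19.
Total interest = total paid − principal = £2,562.19 − £1,101.00 = £1,461.19.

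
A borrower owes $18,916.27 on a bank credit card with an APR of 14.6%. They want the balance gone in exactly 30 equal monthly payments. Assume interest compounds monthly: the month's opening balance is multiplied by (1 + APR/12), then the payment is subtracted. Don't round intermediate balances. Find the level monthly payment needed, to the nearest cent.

Monthly rate r = 14.6%/12 = 1.21667% = 0.0121667.
Level-payment amortization: P = B₀·r / (1 − (1+r)^(−n)) = 18916.27·0.0121667 / (1 − 1.01217^(−30)).
Denominator 1 − (1+r)^(−30) = 0.304272648.
P = 230.148 / 0.304272648 ≈ 756.39.

$756.39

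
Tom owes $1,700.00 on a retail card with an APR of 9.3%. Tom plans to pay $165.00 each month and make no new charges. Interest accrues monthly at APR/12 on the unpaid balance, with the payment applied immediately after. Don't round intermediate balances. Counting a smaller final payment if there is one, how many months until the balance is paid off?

Monthly rate r = 9.3%/12 = 0.775% = 0.00775.
Recurrence: B ← B·(1+r) − $165.00.
Month 1: interest $13.18; balance after payment $1,548.17.
Month 2: interest $12.00; balance after payment $1,395.17.
Closed form: n = −ln(1 − rB₀/P)/ln(1+r) = −ln(0.92015)/ln(1.00775) ≈ 10.779, so the balance reaches zero during payment 11.

11 payments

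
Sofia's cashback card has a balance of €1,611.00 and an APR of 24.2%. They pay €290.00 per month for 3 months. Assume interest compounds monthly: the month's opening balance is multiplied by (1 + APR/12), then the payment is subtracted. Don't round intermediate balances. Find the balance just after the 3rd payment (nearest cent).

€822.78

Monthly rate r = 24.2%/12 = 2.01667% = 0.0201667.
Each month: B ← B·(1+r) − €290.00.
Month 1: interest €32.49; balance after payment €1,353.49.
Month 2: interest €27.30; balance after payment €1,090.78.
Month 3: interest €22.00; balance after payment €822.78.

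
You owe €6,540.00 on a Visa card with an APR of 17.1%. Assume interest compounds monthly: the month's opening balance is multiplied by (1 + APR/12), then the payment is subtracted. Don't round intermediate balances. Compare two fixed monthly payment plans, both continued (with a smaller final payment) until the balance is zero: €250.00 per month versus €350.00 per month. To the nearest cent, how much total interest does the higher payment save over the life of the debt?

€582.78

Monthly rate r = 17.1%/12 = 1.425% = 0.01425.
At €250.00/mo: n = ⌈−ln(1 − rB₀/P)/ln(1+r)⌉ = 33 payments (last €241.70); total interest = total paid − €6,540.00 = €1,701.70.
At €350.00/mo: 22 payments (last €308.92); total interest €1,118.92.
Interest saved = €1,701.70 − €1,118.92 = €582.78.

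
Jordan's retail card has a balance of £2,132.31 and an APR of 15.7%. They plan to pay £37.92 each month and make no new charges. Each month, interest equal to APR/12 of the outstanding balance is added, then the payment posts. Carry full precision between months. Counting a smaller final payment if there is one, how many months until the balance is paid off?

103 months

Monthly rate r = 15.7%/12 = 1.30833% = 0.0130833.
Recurrence: B ← B·(1+r) − £37.92.
Month 1: interest £27.90; balance after payment £2,122.29.
Month 2: interest £27.77; balance after payment £2,112.13.
Closed form: n = −ln(1 − rB₀/P)/ln(1+r) = −ln(0.2643)/ln(1.01308) ≈ 102.371, so the balance reaches zero during payment 103.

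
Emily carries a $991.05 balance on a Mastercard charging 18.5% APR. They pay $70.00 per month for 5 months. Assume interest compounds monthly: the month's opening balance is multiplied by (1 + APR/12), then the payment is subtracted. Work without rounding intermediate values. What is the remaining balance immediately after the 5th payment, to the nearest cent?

Monthly rate r = 18.5%/12 = 1.54167% = 0.0154167.
Each month: B ← B·(1+r) − $70.00.
Month 1: interest $15.28; balance after payment $936.33.
Month 2: interest $14.44; balance after payment $880.76.
Month 3: interest $13.58; balance after payment $824.34.
Month 4: interest $12.71; balance after payment $767.05.
Month 5: interest $11.83; balance after payment $708.88.

$708.88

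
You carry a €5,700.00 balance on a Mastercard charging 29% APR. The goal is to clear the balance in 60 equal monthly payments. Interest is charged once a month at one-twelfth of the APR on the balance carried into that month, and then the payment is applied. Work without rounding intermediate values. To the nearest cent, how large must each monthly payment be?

Monthly rate r = 29%/12 = 2.41667% = 0.0241667.
Level-payment amortization: P = B₀·r / (1 − (1+r)^(−n)) = 5700.00·0.0241667 / (1 − 1.02417^(−60)).
Denominator 1 − (1+r)^(−60) = 0.761349807.
P = 137.75 / 0.761349807 ≈ 180.93.

€180.93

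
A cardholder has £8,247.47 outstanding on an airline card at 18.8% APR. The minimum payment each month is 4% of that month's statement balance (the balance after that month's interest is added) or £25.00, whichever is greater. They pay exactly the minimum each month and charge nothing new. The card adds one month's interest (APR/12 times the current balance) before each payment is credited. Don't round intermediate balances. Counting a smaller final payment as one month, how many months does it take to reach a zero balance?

Monthly rate r = 18.8%/12 = 1.56667% = 0.0156667.
While 4% of the post-interest balance exceeds £25.00, each month B ← (B·(1+r))·(1 − 0.04), i.e. B shrinks by the factor (1+r)·0.96 = 0.97504.
This holds for months 1–103. Entering month 104 the balance is £610.42; 4% of the post-interest balance is now below £25.00, so the flat £25.00 minimum applies from here.
From month 104 a fixed £25.00 at rate r clears £610.42 in 32 more payments. Total: 103 + 32 = 135 months.

135 months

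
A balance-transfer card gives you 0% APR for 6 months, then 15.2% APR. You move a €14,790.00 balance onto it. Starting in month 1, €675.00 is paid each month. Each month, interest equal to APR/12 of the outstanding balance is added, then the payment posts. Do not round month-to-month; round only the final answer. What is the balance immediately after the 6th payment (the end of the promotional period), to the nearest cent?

Promo months 1–6 at r₀ = 0%/12 = 0; months 7+ at r₁ = 15.2%/12 = 0.0126667.
After month 6 (no interest yet): B = €14,790.00 − 6·€675.00 = €10,740.00.

€10,740.00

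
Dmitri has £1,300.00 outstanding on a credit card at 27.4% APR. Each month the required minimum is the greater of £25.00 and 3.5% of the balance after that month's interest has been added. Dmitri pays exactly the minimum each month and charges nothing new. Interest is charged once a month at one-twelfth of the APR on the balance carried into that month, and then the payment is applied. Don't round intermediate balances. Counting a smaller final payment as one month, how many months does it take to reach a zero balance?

93 months

Monthly rate r = 27.4%/12 = 2.28333% = 0.0228333.
While 3.5% of the post-interest balance exceeds £25.00, each month B ← (B·(1+r))·(1 − 0.035), i.e. B shrinks by the factor (1+r)·0.965 = 0.98703.
This holds for months 1–48. Entering month 49 the balance is £694.85; 3.5% of the post-interest balance is now below £25.00, so the flat £25.00 minimum applies from here.
From month 49 a fixed £25.00 at rate r clears £694.85 in 45 more payments. Total: 48 + 45 = 93 months.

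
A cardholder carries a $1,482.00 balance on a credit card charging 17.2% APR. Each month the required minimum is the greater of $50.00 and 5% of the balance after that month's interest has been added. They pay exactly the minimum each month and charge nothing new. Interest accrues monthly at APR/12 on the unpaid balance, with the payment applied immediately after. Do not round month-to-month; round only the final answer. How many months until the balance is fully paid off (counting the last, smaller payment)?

Monthly rate r = 17.2%/12 = 1.43333% = 0.0143333.
While 5% of the post-interest balance exceeds $50.00, each month B ← (B·(1+r))·(1 − 0.05), i.e. B shrinks by the factor (1+r)·0.95 = 0.96362.
This holds for months 1–11. Entering month 12 the balance is $985.82; 5% of the post-interest balance is now below $50.00, so the flat $50.00 minimum applies from here.
From month 12 a fixed $50.00 at rate r clears $985.82 in 24 more payments. Total: 11 + 24 = 35 months.

35 months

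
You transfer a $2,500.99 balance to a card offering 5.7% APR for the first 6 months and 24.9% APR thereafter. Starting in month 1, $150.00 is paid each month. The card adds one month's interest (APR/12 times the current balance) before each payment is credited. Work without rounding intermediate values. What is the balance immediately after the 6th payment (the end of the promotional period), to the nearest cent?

$1,662.36

Promo months 1–6 at r₀ = 5.7%/12 = 0.00475; months 7+ at r₁ = 24.9%/12 = 0.02075.
After month 6: iterate B ← B·(1+r₀) − $150.00 for 6 months → $1,662.36.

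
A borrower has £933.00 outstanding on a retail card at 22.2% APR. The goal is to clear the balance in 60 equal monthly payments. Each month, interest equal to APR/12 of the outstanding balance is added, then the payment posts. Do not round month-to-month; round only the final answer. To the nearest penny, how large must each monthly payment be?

Monthly rate r = 22.2%/12 = 1.85% = 0.0185.
Level-payment amortization: P = B₀·r / (1 − (1+r)^(−n)) = 933.00·0.0185 / (1 − 1.0185^(−60)).
Denominator 1 − (1+r)^(−60) = 0.667081446.
P = 17.2605 / 0.667081446 ≈ 25.87.

£25.87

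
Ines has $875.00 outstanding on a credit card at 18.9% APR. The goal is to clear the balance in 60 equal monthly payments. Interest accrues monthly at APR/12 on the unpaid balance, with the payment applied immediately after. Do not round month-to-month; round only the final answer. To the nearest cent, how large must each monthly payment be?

Monthly rate r = 18.9%/12 = 1.575% = 0.01575.
Level-payment amortization: P = B₀·r / (1 − (1+r)^(−n)) = 875.00·0.01575 / (1 − 1.01575^(−60)).
Denominator 1 − (1+r)^(−60) = 0.608447375.
P = 13.7812 / 0.608447375 ≈ 22.65.

$22.65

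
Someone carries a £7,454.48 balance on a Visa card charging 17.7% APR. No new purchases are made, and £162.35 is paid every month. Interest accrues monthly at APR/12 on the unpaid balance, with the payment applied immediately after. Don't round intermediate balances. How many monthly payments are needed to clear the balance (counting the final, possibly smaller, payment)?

78 payments

Monthly rate r = 17.7%/12 = 1.475% = 0.01475.
Recurrence: B ← B·(1+r) − £162.35.
Month 1: interest £109.95; balance after payment £7,402.08.
Month 2: interest £109.18; balance after payment £7,348.91.
Closed form: n = −ln(1 − rB₀/P)/ln(1+r) = −ln(0.32274)/ln(1.01475) ≈ 77.236, so the balance reaches zero during payment 78.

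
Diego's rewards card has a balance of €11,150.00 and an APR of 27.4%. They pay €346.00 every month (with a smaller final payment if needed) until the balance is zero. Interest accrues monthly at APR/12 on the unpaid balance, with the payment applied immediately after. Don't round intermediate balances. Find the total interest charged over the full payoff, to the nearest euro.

€9,250

Monthly rate r = 27.4%/12 = 2.28333% = 0.0228333.
Payoff takes n = ⌈−ln(1 − rB₀/P)/ln(1+r)⌉ = ⌈58.959⌉ = 59 payments; the last is €332.13.
Total paid = 58·€346.00 + €332.13 = €20,400.13.
Total interest = total paid − principal = €20,400.13 − €11,150.00 = €9,250.13.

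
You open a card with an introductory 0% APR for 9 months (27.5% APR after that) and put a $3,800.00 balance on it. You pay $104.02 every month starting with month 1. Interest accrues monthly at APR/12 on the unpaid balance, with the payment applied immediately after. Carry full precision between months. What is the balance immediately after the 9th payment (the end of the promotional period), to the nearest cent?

$2,863.82

Promo months 1–9 at r₀ = 0%/12 = 0; months 10+ at r₁ = 27.5%/12 = 0.0229167.
After month 9 (no interest yet): B = $3,800.00 − 9·$104.02 = $2,863.82.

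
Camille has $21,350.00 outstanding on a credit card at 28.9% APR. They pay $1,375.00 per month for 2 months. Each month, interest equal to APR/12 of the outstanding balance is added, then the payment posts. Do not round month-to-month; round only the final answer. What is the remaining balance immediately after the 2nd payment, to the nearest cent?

$19,607.63

Monthly rate r = 28.9%/12 = 2.40833% = 0.0240833.
Each month: B ← B·(1+r) − $1,375.00.
Month 1: interest $514.18; balance after payment $20,489.18.
Month 2: interest $493.45; balance after payment $19,607.63.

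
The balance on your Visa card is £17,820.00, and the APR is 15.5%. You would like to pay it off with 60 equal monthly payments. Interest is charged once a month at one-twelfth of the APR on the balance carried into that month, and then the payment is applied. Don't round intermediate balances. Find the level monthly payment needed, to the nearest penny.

£428.63

Monthly rate r = 15.5%/12 = 1.29167% = 0.0129167.
Level-payment amortization: P = B₀·r / (1 − (1+r)^(−n)) = 17820.00·0.0129167 / (1 − 1.01292^(−60)).
Denominator 1 − (1+r)^(−60) = 0.537004285.
P = 230.175 / 0.537004285 ≈ 428.63.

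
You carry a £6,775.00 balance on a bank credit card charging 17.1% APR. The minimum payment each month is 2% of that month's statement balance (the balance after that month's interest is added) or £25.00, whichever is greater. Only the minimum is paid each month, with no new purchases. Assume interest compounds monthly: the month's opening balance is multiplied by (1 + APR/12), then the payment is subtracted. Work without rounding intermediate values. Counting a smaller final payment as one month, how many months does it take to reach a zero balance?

368 months

Monthly rate r = 17.1%/12 = 1.425% = 0.01425.
While 2% of the post-interest balance exceeds £25.00, each month B ← (B·(1+r))·(1 − 0.02), i.e. B shrinks by the factor (1+r)·0.98 = 0.99397.
This holds for months 1–282. Entering month 283 the balance is £1,229.02; 2% of the post-interest balance is now below £25.00, so the flat £25.00 minimum applies from here.
From month 283 a fixed £25.00 at rate r clears £1,229.02 in 86 more payments. Total: 282 + 86 = 368 months.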